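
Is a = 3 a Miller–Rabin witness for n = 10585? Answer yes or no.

no

n − 1 = 10584 = 2^3 · 1323, so s = 3 and d = 1323.
x_0 = 3^1323 mod 10585 = 8422.
x_0 is neither 1 nor 10584, so continue squaring.
x_1 = 8422^2 mod 10585 = 10584.
x_1 ≡ −1, so 3 is not a witness.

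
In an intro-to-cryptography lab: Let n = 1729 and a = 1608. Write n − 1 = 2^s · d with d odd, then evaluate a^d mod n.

664

n − 1 = 1728 = 2^6 · 27, so s = 6 and d = 27.
1608^27 mod 1729 = 664.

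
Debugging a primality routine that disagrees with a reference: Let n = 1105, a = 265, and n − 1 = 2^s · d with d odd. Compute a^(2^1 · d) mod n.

155

n − 1 = 1104 = 2^4 · 69, so s = 4 and d = 69.
Repeated squaring mod 1105: 265^1 ≡ 265, 265^2 ≡ 610, 265^4 ≡ 820, 265^8 ≡ 560, 265^16 ≡ 885, 265^32 ≡ 885, 265^64 ≡ 885.
69 = 64 + 4 + 1, so 265^69 ≡ 885·820·265 ≡ 720 (mod 1105).
x_0 = 720.
x_1 = 720^2 mod 1105 = 155.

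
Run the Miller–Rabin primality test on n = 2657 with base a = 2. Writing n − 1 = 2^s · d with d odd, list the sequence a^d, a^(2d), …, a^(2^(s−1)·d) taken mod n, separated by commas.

n − 1 = 2656 = 2^5 · 83, so s = 5 and d = 83.
x_0 = 2^83 mod 2657 = 2656.
x_1 = 2656^2 mod 2657 = 1.
x_2 = 1^2 mod 2657 = 1.
x_3 = 1^2 mod 2657 = 1.
x_4 = 1^2 mod 2657 = 1.

2656, 1, 1, 1, 1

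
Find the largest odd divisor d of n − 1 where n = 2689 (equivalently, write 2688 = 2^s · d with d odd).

Halving: 2688 → 1344 → 672 → 336 → 168 → 84 → 42 → 21; 21 is odd.
So 2688 = 2^7 · 21.

21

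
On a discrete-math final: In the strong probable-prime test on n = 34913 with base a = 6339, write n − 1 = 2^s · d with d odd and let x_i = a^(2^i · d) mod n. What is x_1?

11448

n − 1 = 34912 = 2^5 · 1091, so s = 5 and d = 1091.
By repeated squaring, 6339^1091 ≡ 27780 (mod 34913).
x_0 = 27780.
x_1 = 27780^2 mod 34913 = 11448.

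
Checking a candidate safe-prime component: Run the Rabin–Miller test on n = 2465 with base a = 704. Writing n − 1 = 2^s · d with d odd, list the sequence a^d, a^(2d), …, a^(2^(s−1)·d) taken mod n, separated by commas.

n − 1 = 2464 = 2^5 · 77, so s = 5 and d = 77.
x_0 = 704^77 mod 2465 = 244.
x_1 = 244^2 mod 2465 = 376.
x_2 = 376^2 mod 2465 = 871.
x_3 = 871^2 mod 2465 = 1886.
x_4 = 1886^2 mod 2465 = 1.

244, 376, 871, 1886, 1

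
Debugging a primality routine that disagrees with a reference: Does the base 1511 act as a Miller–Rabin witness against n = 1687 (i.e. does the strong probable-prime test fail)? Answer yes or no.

n − 1 = 1686 = 2^1 · 843, so s = 1 and d = 843.
Repeated squaring mod 1687: 1511^1 ≡ 1511, 1511^2 ≡ 610, 1511^4 ≡ 960, 1511^8 ≡ 498, 1511^16 ≡ 15, 1511^32 ≡ 225, 1511^64 ≡ 15, 1511^128 ≡ 225, 1511^256 ≡ 15, 1511^512 ≡ 225.
843 = 512 + 256 + 64 + 8 + 2 + 1, so 1511^843 ≡ 225·15·15·498·610·1511 ≡ 356 (mod 1687).
x_0 = 1511^843 mod 1687 = 356.
x_0 ∉ {1, 1686} and s = 1, so 1511 is a Miller–Rabin witness and 1687 is composite.

yes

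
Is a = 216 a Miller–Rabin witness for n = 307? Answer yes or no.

no

n − 1 = 306 = 2^1 · 153, so s = 1 and d = 153.
Repeated squaring mod 307: 216^1 ≡ 216, 216^2 ≡ 299, 216^4 ≡ 64, 216^8 ≡ 105, 216^16 ≡ 280, 216^32 ≡ 115, 216^64 ≡ 24, 216^128 ≡ 269.
153 = 128 + 16 + 8 + 1, so 216^153 ≡ 269·280·105·216 ≡ 1 (mod 307).
x_0 = 216^153 mod 307 = 1.
x_0 = 1, so 216 is not a witness.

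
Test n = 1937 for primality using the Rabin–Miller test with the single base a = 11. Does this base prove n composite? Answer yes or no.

yes

n − 1 = 1936 = 2^4 · 121, so s = 4 and d = 121.
Repeated squaring mod 1937: 11^1 ≡ 11, 11^2 ≡ 121, 11^4 ≡ 1082, 11^8 ≡ 776, 11^16 ≡ 1706, 11^32 ≡ 1062, 11^64 ≡ 510.
121 = 64 + 32 + 16 + 8 + 1, so 11^121 ≡ 510·1062·1706·776·11 ≡ 1740 (mod 1937).
x_0 = 11^121 mod 1937 = 1740.
x_0 is neither 1 nor 1936, so continue squaring.
x_1 = 1740^2 mod 1937 = 69.
x_2 = 69^2 mod 1937 = 887.
x_3 = 887^2 mod 1937 = 347.
Reached i = s−1 = 3 without hitting −1: 11 is a Miller–Rabin witness and 1937 is composite.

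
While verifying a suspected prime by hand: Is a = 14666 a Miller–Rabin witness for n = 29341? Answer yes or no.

no

n − 1 = 29340 = 2^2 · 7335, so s = 2 and d = 7335.
x_0 = 14666^7335 mod 29341 = 26424.
x_0 is neither 1 nor 29340, so continue squaring.
x_1 = 26424^2 mod 29341 = 29340.
x_1 ≡ −1, so 14666 is not a witness.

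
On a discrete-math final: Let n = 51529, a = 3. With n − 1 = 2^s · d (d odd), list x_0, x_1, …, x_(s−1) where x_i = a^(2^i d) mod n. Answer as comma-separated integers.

n − 1 = 51528 = 2^3 · 6441, so s = 3 and d = 6441.
x_0 = 3^6441 mod 51529 = 5449.
x_1 = 5449^2 mod 51529 = 10897.
x_2 = 10897^2 mod 51529 = 21793.

5449, 10897, 21793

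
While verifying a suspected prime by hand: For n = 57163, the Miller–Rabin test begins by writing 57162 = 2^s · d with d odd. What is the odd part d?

28581

Halving: 57162 → 28581; 28581 is odd.
So 57162 = 2^1 · 28581.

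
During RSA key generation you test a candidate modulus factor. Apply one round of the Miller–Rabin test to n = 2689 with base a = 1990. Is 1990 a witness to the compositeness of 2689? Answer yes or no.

n − 1 = 2688 = 2^7 · 21, so s = 7 and d = 21.
x_0 = 1990^21 mod 2689 = 961.
x_0 is neither 1 nor 2688, so continue squaring.
x_1 = 961^2 mod 2689 = 1194.
x_2 = 1194^2 mod 2689 = 466.
x_3 = 466^2 mod 2689 = 2036.
x_4 = 2036^2 mod 2689 = 1547.
x_5 = 1547^2 mod 2689 = 2688.
x_5 ≡ −1, so 1990 is not a witness.

no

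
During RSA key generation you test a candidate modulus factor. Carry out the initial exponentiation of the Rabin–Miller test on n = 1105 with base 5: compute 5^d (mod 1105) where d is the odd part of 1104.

n − 1 = 1104 = 2^4 · 69, so s = 4 and d = 69.
5^69 mod 1105 = 915.

915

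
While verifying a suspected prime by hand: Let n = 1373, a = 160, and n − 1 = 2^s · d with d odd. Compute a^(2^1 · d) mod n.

1

n − 1 = 1372 = 2^2 · 343, so s = 2 and d = 343.
x_0 = 160^343 mod 1373 = 1372.
x_1 = 1372^2 mod 1373 = 1.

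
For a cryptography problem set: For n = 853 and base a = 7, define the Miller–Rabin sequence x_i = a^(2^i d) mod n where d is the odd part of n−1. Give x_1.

852

n − 1 = 852 = 2^2 · 213, so s = 2 and d = 213.
x_0 = 7^213 mod 853 = 520.
x_1 = 520^2 mod 853 = 852.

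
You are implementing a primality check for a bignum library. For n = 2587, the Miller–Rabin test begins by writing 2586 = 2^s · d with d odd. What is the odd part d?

1293

Halving: 2586 → 1293; 1293 is odd.
So 2586 = 2^1 · 1293.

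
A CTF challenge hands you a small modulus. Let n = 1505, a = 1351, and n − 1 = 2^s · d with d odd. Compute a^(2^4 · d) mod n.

1386

n − 1 = 1504 = 2^5 · 47, so s = 5 and d = 47.
Repeated squaring mod 1505: 1351^1 ≡ 1351, 1351^2 ≡ 1141, 1351^4 ≡ 56, 1351^8 ≡ 126, 1351^16 ≡ 826, 1351^32 ≡ 511.
47 = 32 + 8 + 4 + 2 + 1, so 1351^47 ≡ 511·126·56·1141·1351 ≡ 406 (mod 1505).
x_0 = 406.
x_1 = 406^2 mod 1505 = 791.
x_2 = 791^2 mod 1505 = 1106.
x_3 = 1106^2 mod 1505 = 1176.
x_4 = 1176^2 mod 1505 = 1386.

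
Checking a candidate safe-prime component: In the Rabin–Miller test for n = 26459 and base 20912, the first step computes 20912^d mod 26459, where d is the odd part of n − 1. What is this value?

n − 1 = 26458 = 2^1 · 13229, so s = 1 and d = 13229.
20912^13229 mod 26459 = 26458.

26458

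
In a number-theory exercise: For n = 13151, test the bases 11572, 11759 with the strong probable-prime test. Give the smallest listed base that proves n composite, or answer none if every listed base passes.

n − 1 = 13150 = 2^1 · 6575, so s = 1 and d = 6575.
Base 11572: x_0 = 11572^6575 mod 13151 = 13150. x_0 = 13150 ≡ −1, so 11572 is not a witness.
Base 11759: x_0 = 11759^6575 mod 13151 = 1. x_0 = 1, so 11759 is not a witness.
No listed base is a witness for 13151.

none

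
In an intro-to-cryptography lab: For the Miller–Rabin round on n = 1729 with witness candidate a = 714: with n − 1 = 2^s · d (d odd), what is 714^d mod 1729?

77

n − 1 = 1728 = 2^6 · 27, so s = 6 and d = 27.
Repeated squaring mod 1729: 714^1 ≡ 714, 714^2 ≡ 1470, 714^4 ≡ 1379, 714^8 ≡ 1470, 714^16 ≡ 1379.
27 = 16 + 8 + 2 + 1, so 714^27 ≡ 1379·1470·1470·714 ≡ 77 (mod 1729).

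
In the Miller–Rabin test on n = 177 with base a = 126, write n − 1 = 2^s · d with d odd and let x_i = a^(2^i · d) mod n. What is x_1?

n − 1 = 176 = 2^4 · 11, so s = 4 and d = 11.
x_0 = 126^11 mod 177 = 102.
x_1 = 102^2 mod 177 = 138.

138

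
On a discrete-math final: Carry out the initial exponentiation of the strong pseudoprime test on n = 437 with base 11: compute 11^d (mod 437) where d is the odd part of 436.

n − 1 = 436 = 2^2 · 109, so s = 2 and d = 109.
11^109 mod 437 = 182.

182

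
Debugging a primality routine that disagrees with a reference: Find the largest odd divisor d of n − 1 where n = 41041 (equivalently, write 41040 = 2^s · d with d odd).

Halving: 41040 → 20520 → 10260 → 5130 → 2565; 2565 is odd.
So 41040 = 2^4 · 2565.

2565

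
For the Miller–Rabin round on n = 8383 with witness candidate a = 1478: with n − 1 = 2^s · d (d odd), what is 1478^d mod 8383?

n − 1 = 8382 = 2^1 · 4191, so s = 1 and d = 4191.
1478^4191 mod 8383 = 1092.

1092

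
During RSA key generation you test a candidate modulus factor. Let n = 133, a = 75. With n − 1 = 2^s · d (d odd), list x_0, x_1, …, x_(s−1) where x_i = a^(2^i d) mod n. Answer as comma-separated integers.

132, 1

n − 1 = 132 = 2^2 · 33, so s = 2 and d = 33.
x_0 = 75^33 mod 133 = 132.
x_1 = 132^2 mod 133 = 1.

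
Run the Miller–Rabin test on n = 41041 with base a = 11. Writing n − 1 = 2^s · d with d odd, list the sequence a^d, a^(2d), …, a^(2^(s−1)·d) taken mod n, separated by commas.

n − 1 = 41040 = 2^4 · 2565, so s = 4 and d = 2565.
x_0 = 11^2565 mod 41041 = 4103.
x_1 = 4103^2 mod 41041 = 7799.
x_2 = 7799^2 mod 41041 = 1639.
x_3 = 1639^2 mod 41041 = 18656.

4103, 7799, 1639, 18656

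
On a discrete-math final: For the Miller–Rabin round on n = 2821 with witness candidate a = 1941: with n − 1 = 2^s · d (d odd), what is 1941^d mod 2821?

n − 1 = 2820 = 2^2 · 705, so s = 2 and d = 705.
1941^705 mod 2821 = 1520.

1520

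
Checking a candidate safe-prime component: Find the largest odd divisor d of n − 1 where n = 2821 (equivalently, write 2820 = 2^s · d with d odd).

705

Halving: 2820 → 1410 → 705; 705 is odd.
So 2820 = 2^2 · 705.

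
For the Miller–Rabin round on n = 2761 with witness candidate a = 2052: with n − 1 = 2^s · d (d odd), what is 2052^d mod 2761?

2430

n − 1 = 2760 = 2^3 · 345, so s = 3 and d = 345.
Repeated squaring mod 2761: 2052^1 ≡ 2052, 2052^2 ≡ 179, 2052^4 ≡ 1670, 2052^8 ≡ 290, 2052^16 ≡ 1270, 2052^32 ≡ 476, 2052^64 ≡ 174, 2052^128 ≡ 2666, 2052^256 ≡ 742.
345 = 256 + 64 + 16 + 8 + 1, so 2052^345 ≡ 742·174·1270·290·2052 ≡ 2430 (mod 2761).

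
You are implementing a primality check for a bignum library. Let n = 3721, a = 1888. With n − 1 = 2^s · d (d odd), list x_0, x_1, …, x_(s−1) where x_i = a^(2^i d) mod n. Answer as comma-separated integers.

489, 977, 1953

n − 1 = 3720 = 2^3 · 465, so s = 3 and d = 465.
x_0 = 1888^465 mod 3721 = 489.
x_1 = 489^2 mod 3721 = 977.
x_2 = 977^2 mod 3721 = 1953.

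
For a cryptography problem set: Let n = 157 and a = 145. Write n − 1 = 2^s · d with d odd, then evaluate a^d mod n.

n − 1 = 156 = 2^2 · 39, so s = 2 and d = 39.
145^39 mod 157 = 156.

156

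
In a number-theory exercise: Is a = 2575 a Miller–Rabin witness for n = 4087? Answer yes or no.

n − 1 = 4086 = 2^1 · 2043, so s = 1 and d = 2043.
Repeated squaring mod 4087: 2575^1 ≡ 2575, 2575^2 ≡ 1511, 2575^4 ≡ 2575, 2575^8 ≡ 1511, 2575^16 ≡ 2575, 2575^32 ≡ 1511, 2575^64 ≡ 2575, 2575^128 ≡ 1511, 2575^256 ≡ 2575, 2575^512 ≡ 1511, 2575^1024 ≡ 2575.
2043 = 1024 + 512 + 256 + 128 + 64 + 32 + 16 + 8 + 2 + 1, so 2575^2043 ≡ 2575·1511·2575·1511·2575·1511·2575·1511·1511·2575 ≡ 1 (mod 4087).
x_0 = 2575^2043 mod 4087 = 1.
x_0 = 1, so 2575 is not a witness.

no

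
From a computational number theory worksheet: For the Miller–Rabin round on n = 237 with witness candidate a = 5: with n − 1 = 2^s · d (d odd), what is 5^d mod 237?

20

n − 1 = 236 = 2^2 · 59, so s = 2 and d = 59.
Repeated squaring mod 237: 5^1 ≡ 5, 5^2 ≡ 25, 5^4 ≡ 151, 5^8 ≡ 49, 5^16 ≡ 31, 5^32 ≡ 13.
59 = 32 + 16 + 8 + 2 + 1, so 5^59 ≡ 13·31·49·25·5 ≡ 20 (mod 237).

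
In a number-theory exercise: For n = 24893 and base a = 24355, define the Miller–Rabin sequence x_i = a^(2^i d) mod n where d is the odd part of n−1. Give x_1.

n − 1 = 24892 = 2^2 · 6223, so s = 2 and d = 6223.
Repeated squaring mod 24893: 24355^1 ≡ 24355, 24355^2 ≡ 15621, 24355^4 ≡ 14455, 24355^8 ≡ 20076, 24355^16 ≡ 3213, 24355^32 ≡ 17667, 24355^64 ≡ 14455, 24355^128 ≡ 20076, 24355^256 ≡ 3213, 24355^512 ≡ 17667, 24355^1024 ≡ 14455, 24355^2048 ≡ 20076, 24355^4096 ≡ 3213.
6223 = 4096 + 2048 + 64 + 8 + 4 + 2 + 1, so 24355^6223 ≡ 3213·20076·14455·20076·14455·15621·24355 ≡ 24190 (mod 24893).
x_0 = 24190.
x_1 = 24190^2 mod 24893 = 21242.

21242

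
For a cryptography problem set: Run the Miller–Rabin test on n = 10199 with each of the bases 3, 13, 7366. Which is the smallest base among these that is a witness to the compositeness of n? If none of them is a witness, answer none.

3

n − 1 = 10198 = 2^1 · 5099, so s = 1 and d = 5099.
Base 3: x_0 = 3^5099 mod 10199 = 7740. x_0 ∉ {1, 10198} and s = 1, so 3 is a Miller–Rabin witness and 10199 is composite.
Base 13: x_0 = 13^5099 mod 10199 = 1686. x_0 ∉ {1, 10198} and s = 1, so 13 is a Miller–Rabin witness and 10199 is composite.
Base 7366: x_0 = 7366^5099 mod 10199 = 6962. x_0 ∉ {1, 10198} and s = 1, so 7366 is a Miller–Rabin witness and 10199 is composite.
The smallest witness among the given bases is 3.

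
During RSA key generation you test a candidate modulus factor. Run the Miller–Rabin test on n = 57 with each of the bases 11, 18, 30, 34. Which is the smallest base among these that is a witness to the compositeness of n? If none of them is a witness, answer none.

11

n − 1 = 56 = 2^3 · 7, so s = 3 and d = 7.
Base 11: x_0 = 11^7 mod 57 = 11. x_0 is neither 1 nor 56, so continue squaring. x_1 = 11^2 mod 57 = 7. x_2 = 7^2 mod 57 = 49. Reached i = s−1 = 2 without hitting −1: 11 is a Miller–Rabin witness and 57 is composite.
Base 18: x_0 = 18^7 mod 57 = 18. x_0 is neither 1 nor 56, so continue squaring. x_1 = 18^2 mod 57 = 39. x_2 = 39^2 mod 57 = 39. Reached i = s−1 = 2 without hitting −1: 18 is a Miller–Rabin witness and 57 is composite.
Base 30: x_0 = 30^7 mod 57 = 30. x_0 is neither 1 nor 56, so continue squaring. x_1 = 30^2 mod 57 = 45. x_2 = 45^2 mod 57 = 30. Reached i = s−1 = 2 without hitting −1: 30 is a Miller–Rabin witness and 57 is composite.
Base 34: x_0 = 34^7 mod 57 = 13. x_0 is neither 1 nor 56, so continue squaring. x_1 = 13^2 mod 57 = 55. x_2 = 55^2 mod 57 = 4. Reached i = s−1 = 2 without hitting −1: 34 is a Miller–Rabin witness and 57 is composite.
The smallest witness among the given bases is 11.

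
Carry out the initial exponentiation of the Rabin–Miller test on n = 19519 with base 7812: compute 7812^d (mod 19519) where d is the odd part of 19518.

6344

n − 1 = 19518 = 2^1 · 9759, so s = 1 and d = 9759.
7812^9759 mod 19519 = 6344.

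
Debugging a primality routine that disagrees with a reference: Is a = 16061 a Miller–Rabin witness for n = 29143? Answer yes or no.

n − 1 = 29142 = 2^1 · 14571, so s = 1 and d = 14571.
x_0 = 16061^14571 mod 29143 = 12945.
x_0 ∉ {1, 29142} and s = 1, so 16061 is a Miller–Rabin witness and 29143 is composite.

yes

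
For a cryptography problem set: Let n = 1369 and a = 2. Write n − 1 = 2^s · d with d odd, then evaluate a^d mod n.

487

n − 1 = 1368 = 2^3 · 171, so s = 3 and d = 171.
Repeated squaring mod 1369: 2^1 ≡ 2, 2^2 ≡ 4, 2^4 ≡ 16, 2^8 ≡ 256, 2^16 ≡ 1193, 2^32 ≡ 858, 2^64 ≡ 1011, 2^128 ≡ 847.
171 = 128 + 32 + 8 + 2 + 1, so 2^171 ≡ 847·858·256·4·2 ≡ 487 (mod 1369).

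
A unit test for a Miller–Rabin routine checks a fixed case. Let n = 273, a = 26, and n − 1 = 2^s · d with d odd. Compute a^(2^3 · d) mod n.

n − 1 = 272 = 2^4 · 17, so s = 4 and d = 17.
Repeated squaring mod 273: 26^1 ≡ 26, 26^2 ≡ 130, 26^4 ≡ 247, 26^8 ≡ 130, 26^16 ≡ 247.
17 = 16 + 1, so 26^17 ≡ 247·26 ≡ 143 (mod 273).
x_0 = 143.
x_1 = 143^2 mod 273 = 247.
x_2 = 247^2 mod 273 = 130.
x_3 = 130^2 mod 273 = 247.

247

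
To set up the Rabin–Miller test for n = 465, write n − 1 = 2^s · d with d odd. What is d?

29

Halving: 464 → 232 → 116 → 58 → 29; 29 is odd.
So 464 = 2^4 · 29.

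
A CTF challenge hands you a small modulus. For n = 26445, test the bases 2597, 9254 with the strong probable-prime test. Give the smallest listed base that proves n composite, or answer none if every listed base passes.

2597

n − 1 = 26444 = 2^2 · 6611, so s = 2 and d = 6611.
Base 2597: x_0 = 2597^6611 mod 26445 = 13568. x_0 is neither 1 nor 26444, so continue squaring. x_1 = 13568^2 mod 26445 = 6979. Reached i = s−1 = 1 without hitting −1: 2597 is a Miller–Rabin witness and 26445 is composite.
Base 9254: x_0 = 9254^6611 mod 26445 = 15554. x_0 is neither 1 nor 26444, so continue squaring. x_1 = 15554^2 mod 26445 = 8056. Reached i = s−1 = 1 without hitting −1: 9254 is a Miller–Rabin witness and 26445 is composite.
The smallest witness among the given bases is 2597.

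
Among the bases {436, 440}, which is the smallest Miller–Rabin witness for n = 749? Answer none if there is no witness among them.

436

n − 1 = 748 = 2^2 · 187, so s = 2 and d = 187.
Base 436: x_0 = 436^187 mod 749 = 282. x_0 is neither 1 nor 748, so continue squaring. x_1 = 282^2 mod 749 = 130. Reached i = s−1 = 1 without hitting −1: 436 is a Miller–Rabin witness and 749 is composite.
Base 440: x_0 = 440^187 mod 749 = 111. x_0 is neither 1 nor 748, so continue squaring. x_1 = 111^2 mod 749 = 337. Reached i = s−1 = 1 without hitting −1: 440 is a Miller–Rabin witness and 749 is composite.
The smallest witness among the given bases is 436.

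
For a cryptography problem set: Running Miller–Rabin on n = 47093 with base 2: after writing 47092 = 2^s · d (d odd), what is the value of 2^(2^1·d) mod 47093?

n − 1 = 47092 = 2^2 · 11773, so s = 2 and d = 11773.
Repeated squaring mod 47093: 2^1 ≡ 2, 2^2 ≡ 4, 2^4 ≡ 16, 2^8 ≡ 256, 2^16 ≡ 18443, 2^32 ≡ 38603, 2^64 ≡ 27810, 2^128 ≡ 34854, 2^256 ≡ 37381, 2^512 ≡ 42758, 2^1024 ≡ 2118, 2^2048 ≡ 12089, 2^4096 ≡ 14342, 2^8192 ≡ 37833.
11773 = 8192 + 2048 + 1024 + 256 + 128 + 64 + 32 + 16 + 8 + 4 + 1, so 2^11773 ≡ 37833·12089·2118·37381·34854·27810·38603·18443·256·16·2 ≡ 23438 (mod 47093).
x_0 = 23438.
x_1 = 23438^2 mod 47093 = 47092.

47092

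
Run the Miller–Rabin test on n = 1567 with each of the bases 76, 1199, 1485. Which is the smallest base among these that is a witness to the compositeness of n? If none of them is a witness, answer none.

none

n − 1 = 1566 = 2^1 · 783, so s = 1 and d = 783.
Base 76: x_0 = 76^783 mod 1567 = 1566. x_0 = 1566 ≡ −1, so 76 is not a witness.
Base 1199: x_0 = 1199^783 mod 1567 = 1. x_0 = 1, so 1199 is not a witness.
Base 1485: x_0 = 1485^783 mod 1567 = 1566. x_0 = 1566 ≡ −1, so 1485 is not a witness.
No listed base is a witness for 1567.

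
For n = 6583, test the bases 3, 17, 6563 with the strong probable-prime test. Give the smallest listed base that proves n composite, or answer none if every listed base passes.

n − 1 = 6582 = 2^1 · 3291, so s = 1 and d = 3291.
Base 3: x_0 = 3^3291 mod 6583 = 6435. x_0 ∉ {1, 6582} and s = 1, so 3 is a Miller–Rabin witness and 6583 is composite.
Base 17: x_0 = 17^3291 mod 6583 = 2680. x_0 ∉ {1, 6582} and s = 1, so 17 is a Miller–Rabin witness and 6583 is composite.
Base 6563: x_0 = 6563^3291 mod 6583 = 531. x_0 ∉ {1, 6582} and s = 1, so 6563 is a Miller–Rabin witness and 6583 is composite.
The smallest witness among the given bases is 3.

3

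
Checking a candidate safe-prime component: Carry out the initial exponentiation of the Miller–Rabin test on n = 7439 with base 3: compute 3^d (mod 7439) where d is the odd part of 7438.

2356

n − 1 = 7438 = 2^1 · 3719, so s = 1 and d = 3719.
Repeated squaring mod 7439: 3^1 ≡ 3, 3^2 ≡ 9, 3^4 ≡ 81, 3^8 ≡ 6561, 3^16 ≡ 4667, 3^32 ≡ 6936, 3^64 ≡ 83, 3^128 ≡ 6889, 3^256 ≡ 4940, 3^512 ≡ 3680, 3^1024 ≡ 3420, 3^2048 ≡ 2292.
3719 = 2048 + 1024 + 512 + 128 + 4 + 2 + 1, so 3^3719 ≡ 2292·3420·3680·6889·81·9·3 ≡ 2356 (mod 7439).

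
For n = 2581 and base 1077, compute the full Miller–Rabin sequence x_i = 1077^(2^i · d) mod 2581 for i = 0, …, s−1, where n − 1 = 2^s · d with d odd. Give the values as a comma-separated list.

n − 1 = 2580 = 2^2 · 645, so s = 2 and d = 645.
x_0 = 1077^645 mod 2581 = 1048.
x_1 = 1048^2 mod 2581 = 1379.

1048, 1379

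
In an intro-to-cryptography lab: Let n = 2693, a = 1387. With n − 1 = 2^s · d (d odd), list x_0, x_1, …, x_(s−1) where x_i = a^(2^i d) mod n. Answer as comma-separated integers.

n − 1 = 2692 = 2^2 · 673, so s = 2 and d = 673.
x_0 = 1387^673 mod 2693 = 859.
x_1 = 859^2 mod 2693 = 2692.

859, 2692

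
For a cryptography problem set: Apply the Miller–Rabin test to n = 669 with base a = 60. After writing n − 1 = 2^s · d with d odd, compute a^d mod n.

642

n − 1 = 668 = 2^2 · 167, so s = 2 and d = 167.
Repeated squaring mod 669: 60^1 ≡ 60, 60^2 ≡ 255, 60^4 ≡ 132, 60^8 ≡ 30, 60^16 ≡ 231, 60^32 ≡ 510, 60^64 ≡ 528, 60^128 ≡ 480.
167 = 128 + 32 + 4 + 2 + 1, so 60^167 ≡ 480·510·132·255·60 ≡ 642 (mod 669).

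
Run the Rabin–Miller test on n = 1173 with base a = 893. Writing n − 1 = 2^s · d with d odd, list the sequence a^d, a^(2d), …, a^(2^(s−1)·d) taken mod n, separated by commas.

n − 1 = 1172 = 2^2 · 293, so s = 2 and d = 293.
x_0 = 893^293 mod 1173 = 314.
x_1 = 314^2 mod 1173 = 64.

314, 64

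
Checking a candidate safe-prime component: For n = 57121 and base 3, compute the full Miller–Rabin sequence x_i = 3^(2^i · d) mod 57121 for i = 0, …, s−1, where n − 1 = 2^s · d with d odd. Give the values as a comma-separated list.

n − 1 = 57120 = 2^5 · 1785, so s = 5 and d = 1785.
x_0 = 3^1785 mod 57121 = 54254.
x_1 = 54254^2 mod 57121 = 51386.
x_2 = 51386^2 mod 57121 = 45650.
x_3 = 45650^2 mod 57121 = 34178.
x_4 = 34178^2 mod 57121 = 11234.

54254, 51386, 45650, 34178, 11234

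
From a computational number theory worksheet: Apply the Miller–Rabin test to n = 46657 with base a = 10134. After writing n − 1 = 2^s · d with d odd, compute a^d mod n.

41959

n − 1 = 46656 = 2^6 · 729, so s = 6 and d = 729.
10134^729 mod 46657 = 41959.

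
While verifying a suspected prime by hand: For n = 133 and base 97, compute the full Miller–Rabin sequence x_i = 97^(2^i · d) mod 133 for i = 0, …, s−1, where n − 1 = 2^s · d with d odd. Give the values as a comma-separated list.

n − 1 = 132 = 2^2 · 33, so s = 2 and d = 33.
x_0 = 97^33 mod 133 = 69.
x_1 = 69^2 mod 133 = 106.

69, 106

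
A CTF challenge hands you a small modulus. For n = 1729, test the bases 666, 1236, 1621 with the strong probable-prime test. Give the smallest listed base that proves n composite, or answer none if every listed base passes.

n − 1 = 1728 = 2^6 · 27, so s = 6 and d = 27.
Base 666: x_0 = 666^27 mod 1729 = 1. x_0 = 1, so 666 is not a witness.
Base 1236: x_0 = 1236^27 mod 1729 = 1. x_0 = 1, so 1236 is not a witness.
Base 1621: x_0 = 1621^27 mod 1729 = 1. x_0 = 1, so 1621 is not a witness.
No listed base is a witness for 1729.

none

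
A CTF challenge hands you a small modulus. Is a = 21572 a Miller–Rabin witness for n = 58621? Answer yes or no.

no

n − 1 = 58620 = 2^2 · 14655, so s = 2 and d = 14655.
x_0 = 21572^14655 mod 58621 = 58620.
x_0 = 58620 ≡ −1, so 21572 is not a witness.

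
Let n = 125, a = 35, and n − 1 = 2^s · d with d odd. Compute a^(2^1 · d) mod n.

n − 1 = 124 = 2^2 · 31, so s = 2 and d = 31.
x_0 = 35^31 mod 125 = 0.
x_1 = 0^2 mod 125 = 0.

0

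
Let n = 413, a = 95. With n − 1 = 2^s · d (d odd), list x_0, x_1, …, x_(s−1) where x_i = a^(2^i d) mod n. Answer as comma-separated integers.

256, 282

n − 1 = 412 = 2^2 · 103, so s = 2 and d = 103.
x_0 = 95^103 mod 413 = 256.
x_1 = 256^2 mod 413 = 282.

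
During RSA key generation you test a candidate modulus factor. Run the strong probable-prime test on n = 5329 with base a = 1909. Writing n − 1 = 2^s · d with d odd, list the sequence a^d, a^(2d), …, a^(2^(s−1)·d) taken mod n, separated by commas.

n − 1 = 5328 = 2^4 · 333, so s = 4 and d = 333.
x_0 = 1909^333 mod 5329 = 4285.
x_1 = 4285^2 mod 5329 = 2820.
x_2 = 2820^2 mod 5329 = 1532.
x_3 = 1532^2 mod 5329 = 2264.

4285, 2820, 1532, 2264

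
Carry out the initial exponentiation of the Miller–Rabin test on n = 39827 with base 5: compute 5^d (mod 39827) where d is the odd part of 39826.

n − 1 = 39826 = 2^1 · 19913, so s = 1 and d = 19913.
5^19913 mod 39827 = 39826.

39826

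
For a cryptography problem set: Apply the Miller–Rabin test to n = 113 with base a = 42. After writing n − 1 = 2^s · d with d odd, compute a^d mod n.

78

n − 1 = 112 = 2^4 · 7, so s = 4 and d = 7.
42^7 mod 113 = 78.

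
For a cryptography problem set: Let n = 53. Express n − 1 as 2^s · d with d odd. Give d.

Halving: 52 → 26 → 13; 13 is odd.
So 52 = 2^2 · 13.

13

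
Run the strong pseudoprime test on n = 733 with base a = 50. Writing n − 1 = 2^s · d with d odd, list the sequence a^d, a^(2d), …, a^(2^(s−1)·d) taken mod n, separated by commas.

353, 732

n − 1 = 732 = 2^2 · 183, so s = 2 and d = 183.
x_0 = 50^183 mod 733 = 353.
x_1 = 353^2 mod 733 = 732.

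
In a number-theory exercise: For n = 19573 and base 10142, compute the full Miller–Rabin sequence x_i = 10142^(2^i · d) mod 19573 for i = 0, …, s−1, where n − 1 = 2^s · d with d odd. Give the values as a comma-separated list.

10556, 47

n − 1 = 19572 = 2^2 · 4893, so s = 2 and d = 4893.
x_0 = 10142^4893 mod 19573 = 10556.
x_1 = 10556^2 mod 19573 = 47.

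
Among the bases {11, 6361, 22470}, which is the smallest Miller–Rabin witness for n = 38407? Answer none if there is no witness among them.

11

n − 1 = 38406 = 2^1 · 19203, so s = 1 and d = 19203.
Base 11: x_0 = 11^19203 mod 38407 = 7700. x_0 ∉ {1, 38406} and s = 1, so 11 is a Miller–Rabin witness and 38407 is composite.
Base 6361: x_0 = 6361^19203 mod 38407 = 18981. x_0 ∉ {1, 38406} and s = 1, so 6361 is a Miller–Rabin witness and 38407 is composite.
Base 22470: x_0 = 22470^19203 mod 38407 = 22548. x_0 ∉ {1, 38406} and s = 1, so 22470 is a Miller–Rabin witness and 38407 is composite.
The smallest witness among the given bases is 11.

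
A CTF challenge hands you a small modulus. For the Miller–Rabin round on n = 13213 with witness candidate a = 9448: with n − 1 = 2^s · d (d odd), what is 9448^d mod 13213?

501

n − 1 = 13212 = 2^2 · 3303, so s = 2 and d = 3303.
Repeated squaring mod 13213: 9448^1 ≡ 9448, 9448^2 ≡ 10889, 9448^4 ≡ 10072, 9448^8 ≡ 8983, 9448^16 ≡ 2498, 9448^32 ≡ 3468, 9448^64 ≡ 3194, 9448^128 ≡ 1200, 9448^256 ≡ 12996, 9448^512 ≡ 7450, 9448^1024 ≡ 7900, 9448^2048 ≡ 5001.
3303 = 2048 + 1024 + 128 + 64 + 32 + 4 + 2 + 1, so 9448^3303 ≡ 5001·7900·1200·3194·3468·10072·10889·9448 ≡ 501 (mod 13213).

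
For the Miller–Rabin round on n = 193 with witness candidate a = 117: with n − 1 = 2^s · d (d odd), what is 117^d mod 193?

99

n − 1 = 192 = 2^6 · 3, so s = 6 and d = 3.
117^3 mod 193 = 99.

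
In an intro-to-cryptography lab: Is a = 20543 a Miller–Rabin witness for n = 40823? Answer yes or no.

n − 1 = 40822 = 2^1 · 20411, so s = 1 and d = 20411.
x_0 = 20543^20411 mod 40823 = 1.
x_0 = 1, so 20543 is not a witness.

no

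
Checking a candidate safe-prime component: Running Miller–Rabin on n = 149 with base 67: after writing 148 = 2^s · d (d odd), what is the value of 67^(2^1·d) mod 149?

1

n − 1 = 148 = 2^2 · 37, so s = 2 and d = 37.
x_0 = 67^37 mod 149 = 1.
x_1 = 1^2 mod 149 = 1.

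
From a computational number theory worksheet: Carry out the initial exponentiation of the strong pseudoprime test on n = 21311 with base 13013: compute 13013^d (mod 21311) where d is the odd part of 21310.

15863

n − 1 = 21310 = 2^1 · 10655, so s = 1 and d = 10655.
13013^10655 mod 21311 = 15863.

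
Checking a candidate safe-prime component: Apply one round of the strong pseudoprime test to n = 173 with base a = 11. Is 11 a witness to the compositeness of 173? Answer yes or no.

no

n − 1 = 172 = 2^2 · 43, so s = 2 and d = 43.
Repeated squaring mod 173: 11^1 ≡ 11, 11^2 ≡ 121, 11^4 ≡ 109, 11^8 ≡ 117, 11^16 ≡ 22, 11^32 ≡ 138.
43 = 32 + 8 + 2 + 1, so 11^43 ≡ 138·117·121·11 ≡ 93 (mod 173).
x_0 = 11^43 mod 173 = 93.
x_0 is neither 1 nor 172, so continue squaring.
x_1 = 93^2 mod 173 = 172.
x_1 ≡ −1, so 11 is not a witness.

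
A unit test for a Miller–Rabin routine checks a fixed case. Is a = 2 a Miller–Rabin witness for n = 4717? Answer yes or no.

n − 1 = 4716 = 2^2 · 1179, so s = 2 and d = 1179.
Repeated squaring mod 4717: 2^1 ≡ 2, 2^2 ≡ 4, 2^4 ≡ 16, 2^8 ≡ 256, 2^16 ≡ 4215, 2^32 ≡ 2003, 2^64 ≡ 2559, 2^128 ≡ 1285, 2^256 ≡ 275, 2^512 ≡ 153, 2^1024 ≡ 4541.
1179 = 1024 + 128 + 16 + 8 + 2 + 1, so 2^1179 ≡ 4541·1285·4215·256·4·2 ≡ 1873 (mod 4717).
x_0 = 2^1179 mod 4717 = 1873.
x_0 is neither 1 nor 4716, so continue squaring.
x_1 = 1873^2 mod 4717 = 3398.
Reached i = s−1 = 1 without hitting −1: 2 is a Miller–Rabin witness and 4717 is composite.

yes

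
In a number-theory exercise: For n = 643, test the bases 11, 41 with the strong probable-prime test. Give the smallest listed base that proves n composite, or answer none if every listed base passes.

none

n − 1 = 642 = 2^1 · 321, so s = 1 and d = 321.
Base 11: x_0 = 11^321 mod 643 = 642. x_0 = 642 ≡ −1, so 11 is not a witness.
Base 41: x_0 = 41^321 mod 643 = 642. x_0 = 642 ≡ −1, so 41 is not a witness.
No listed base is a witness for 643.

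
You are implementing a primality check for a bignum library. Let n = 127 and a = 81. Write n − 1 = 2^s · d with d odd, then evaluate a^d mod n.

n − 1 = 126 = 2^1 · 63, so s = 1 and d = 63.
81^63 mod 127 = 1.

1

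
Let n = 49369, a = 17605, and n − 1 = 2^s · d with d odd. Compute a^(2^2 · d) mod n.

n − 1 = 49368 = 2^3 · 6171, so s = 3 and d = 6171.
x_0 = 17605^6171 mod 49369 = 49236.
x_1 = 49236^2 mod 49369 = 17689.
x_2 = 17689^2 mod 49369 = 49368.

49368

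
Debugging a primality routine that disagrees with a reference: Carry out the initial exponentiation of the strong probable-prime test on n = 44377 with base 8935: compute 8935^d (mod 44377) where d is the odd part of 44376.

n − 1 = 44376 = 2^3 · 5547, so s = 3 and d = 5547.
8935^5547 mod 44377 = 22248.

22248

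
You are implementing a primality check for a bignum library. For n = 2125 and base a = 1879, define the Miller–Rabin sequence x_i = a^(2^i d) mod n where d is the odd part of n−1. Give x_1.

1466

n − 1 = 2124 = 2^2 · 531, so s = 2 and d = 531.
x_0 = 1879^531 mod 2125 = 1154.
x_1 = 1154^2 mod 2125 = 1466.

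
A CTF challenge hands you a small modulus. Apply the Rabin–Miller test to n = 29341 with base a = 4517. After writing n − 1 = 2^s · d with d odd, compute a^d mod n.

n − 1 = 29340 = 2^2 · 7335, so s = 2 and d = 7335.
Repeated squaring mod 29341: 4517^1 ≡ 4517, 4517^2 ≡ 11294, 4517^4 ≡ 9109, 4517^8 ≡ 26874, 4517^16 ≡ 12502, 4517^32 ≡ 497, 4517^64 ≡ 12281, 4517^128 ≡ 10221, 4517^256 ≡ 14881, 4517^512 ≡ 7634, 4517^1024 ≡ 6730, 4517^2048 ≡ 19737, 4517^4096 ≡ 18053.
7335 = 4096 + 2048 + 1024 + 128 + 32 + 4 + 2 + 1, so 4517^7335 ≡ 18053·19737·6730·10221·497·9109·11294·4517 ≡ 13541 (mod 29341).

13541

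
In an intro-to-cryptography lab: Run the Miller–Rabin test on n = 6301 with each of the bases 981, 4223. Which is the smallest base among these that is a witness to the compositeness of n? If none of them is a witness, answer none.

none

n − 1 = 6300 = 2^2 · 1575, so s = 2 and d = 1575.
Base 981: x_0 = 981^1575 mod 6301 = 6300. x_0 = 6300 ≡ −1, so 981 is not a witness.
Base 4223: x_0 = 4223^1575 mod 6301 = 2184. x_0 is neither 1 nor 6300, so continue squaring. x_1 = 2184^2 mod 6301 = 6300. x_1 ≡ −1, so 4223 is not a witness.
No listed base is a witness for 6301.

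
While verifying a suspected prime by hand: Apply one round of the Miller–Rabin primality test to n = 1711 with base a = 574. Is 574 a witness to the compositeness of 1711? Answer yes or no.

n − 1 = 1710 = 2^1 · 855, so s = 1 and d = 855.
x_0 = 574^855 mod 1711 = 516.
x_0 ∉ {1, 1710} and s = 1, so 574 is a Miller–Rabin witness and 1711 is composite.

yes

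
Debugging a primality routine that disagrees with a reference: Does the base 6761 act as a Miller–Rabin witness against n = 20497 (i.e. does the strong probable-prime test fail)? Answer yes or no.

n − 1 = 20496 = 2^4 · 1281, so s = 4 and d = 1281.
x_0 = 6761^1281 mod 20497 = 13816.
x_0 is neither 1 nor 20496, so continue squaring.
x_1 = 13816^2 mod 20497 = 13792.
x_2 = 13792^2 mod 20497 = 7104.
x_3 = 7104^2 mod 20497 = 3202.
Reached i = s−1 = 3 without hitting −1: 6761 is a Miller–Rabin witness and 20497 is composite.

yes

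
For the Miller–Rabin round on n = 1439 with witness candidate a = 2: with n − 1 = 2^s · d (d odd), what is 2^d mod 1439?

1

n − 1 = 1438 = 2^1 · 719, so s = 1 and d = 719.
By repeated squaring, 2^719 ≡ 1 (mod 1439).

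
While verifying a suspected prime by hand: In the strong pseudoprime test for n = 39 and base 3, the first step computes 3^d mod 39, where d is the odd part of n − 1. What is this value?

n − 1 = 38 = 2^1 · 19, so s = 1 and d = 19.
Repeated squaring mod 39: 3^1 ≡ 3, 3^2 ≡ 9, 3^4 ≡ 3, 3^8 ≡ 9, 3^16 ≡ 3.
19 = 16 + 2 + 1, so 3^19 ≡ 3·9·3 ≡ 3 (mod 39).

3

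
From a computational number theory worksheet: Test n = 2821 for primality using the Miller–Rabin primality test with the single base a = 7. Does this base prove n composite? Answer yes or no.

yes

n − 1 = 2820 = 2^2 · 705, so s = 2 and d = 705.
x_0 = 7^705 mod 2821 = 931.
x_0 is neither 1 nor 2820, so continue squaring.
x_1 = 931^2 mod 2821 = 714.
Reached i = s−1 = 1 without hitting −1: 7 is a Miller–Rabin witness and 2821 is composite.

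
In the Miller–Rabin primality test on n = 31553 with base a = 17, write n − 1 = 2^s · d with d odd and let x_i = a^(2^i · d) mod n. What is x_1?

n − 1 = 31552 = 2^6 · 493, so s = 6 and d = 493.
x_0 = 17^493 mod 31553 = 24653.
x_1 = 24653^2 mod 31553 = 28076.

28076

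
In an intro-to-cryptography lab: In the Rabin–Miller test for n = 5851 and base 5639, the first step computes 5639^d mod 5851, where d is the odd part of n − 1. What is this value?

n − 1 = 5850 = 2^1 · 2925, so s = 1 and d = 2925.
5639^2925 mod 5851 = 1.

1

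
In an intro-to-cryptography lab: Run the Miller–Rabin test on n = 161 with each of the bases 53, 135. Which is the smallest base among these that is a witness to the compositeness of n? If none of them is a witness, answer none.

53

n − 1 = 160 = 2^5 · 5, so s = 5 and d = 5.
Base 53: x_0 = 53^5 mod 161 = 86. x_0 is neither 1 nor 160, so continue squaring. x_1 = 86^2 mod 161 = 151. x_2 = 151^2 mod 161 = 100. x_3 = 100^2 mod 161 = 18. x_4 = 18^2 mod 161 = 2. Reached i = s−1 = 4 without hitting −1: 53 is a Miller–Rabin witness and 161 is composite.
Base 135: x_0 = 135^5 mod 161 = 102. x_0 is neither 1 nor 160, so continue squaring. x_1 = 102^2 mod 161 = 100. x_2 = 100^2 mod 161 = 18. x_3 = 18^2 mod 161 = 2. x_4 = 2^2 mod 161 = 4. Reached i = s−1 = 4 without hitting −1: 135 is a Miller–Rabin witness and 161 is composite.
The smallest witness among the given bases is 53.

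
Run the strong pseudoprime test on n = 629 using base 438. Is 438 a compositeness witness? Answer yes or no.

n − 1 = 628 = 2^2 · 157, so s = 2 and d = 157.
Repeated squaring mod 629: 438^1 ≡ 438, 438^2 ≡ 628, 438^4 ≡ 1, 438^8 ≡ 1, 438^16 ≡ 1, 438^32 ≡ 1, 438^64 ≡ 1, 438^128 ≡ 1.
157 = 128 + 16 + 8 + 4 + 1, so 438^157 ≡ 1·1·1·1·438 ≡ 438 (mod 629).
x_0 = 438^157 mod 629 = 438.
x_0 is neither 1 nor 628, so continue squaring.
x_1 = 438^2 mod 629 = 628.
x_1 ≡ −1, so 438 is not a witness.

no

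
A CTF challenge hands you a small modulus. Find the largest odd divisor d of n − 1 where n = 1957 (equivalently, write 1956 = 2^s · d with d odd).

489

Halving: 1956 → 978 → 489; 489 is odd.
So 1956 = 2^2 · 489.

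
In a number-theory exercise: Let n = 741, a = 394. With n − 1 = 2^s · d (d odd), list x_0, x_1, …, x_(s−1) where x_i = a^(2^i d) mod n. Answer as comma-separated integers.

10, 100

n − 1 = 740 = 2^2 · 185, so s = 2 and d = 185.
x_0 = 394^185 mod 741 = 10.
x_1 = 10^2 mod 741 = 100.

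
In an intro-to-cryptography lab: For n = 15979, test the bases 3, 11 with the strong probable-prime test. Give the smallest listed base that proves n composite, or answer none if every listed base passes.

n − 1 = 15978 = 2^1 · 7989, so s = 1 and d = 7989.
Base 3: x_0 = 3^7989 mod 15979 = 14376. x_0 ∉ {1, 15978} and s = 1, so 3 is a Miller–Rabin witness and 15979 is composite.
Base 11: x_0 = 11^7989 mod 15979 = 3250. x_0 ∉ {1, 15978} and s = 1, so 11 is a Miller–Rabin witness and 15979 is composite.
The smallest witness among the given bases is 3.

3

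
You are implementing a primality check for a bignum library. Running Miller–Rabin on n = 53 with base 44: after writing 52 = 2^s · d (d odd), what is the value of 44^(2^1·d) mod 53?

1

n − 1 = 52 = 2^2 · 13, so s = 2 and d = 13.
By repeated squaring, 44^13 ≡ 1 (mod 53).
x_0 = 1.
x_1 = 1^2 mod 53 = 1.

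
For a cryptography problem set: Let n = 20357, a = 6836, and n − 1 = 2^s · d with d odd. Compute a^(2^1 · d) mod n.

n − 1 = 20356 = 2^2 · 5089, so s = 2 and d = 5089.
x_0 = 6836^5089 mod 20357 = 6229.
x_1 = 6229^2 mod 20357 = 20356.

20356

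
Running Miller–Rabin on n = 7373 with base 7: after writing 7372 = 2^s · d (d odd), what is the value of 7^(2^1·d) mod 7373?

n − 1 = 7372 = 2^2 · 1843, so s = 2 and d = 1843.
x_0 = 7^1843 mod 7373 = 3985.
x_1 = 3985^2 mod 7373 = 6156.

6156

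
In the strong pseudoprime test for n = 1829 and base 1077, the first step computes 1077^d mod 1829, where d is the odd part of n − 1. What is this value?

n − 1 = 1828 = 2^2 · 457, so s = 2 and d = 457.
1077^457 mod 1829 = 277.

277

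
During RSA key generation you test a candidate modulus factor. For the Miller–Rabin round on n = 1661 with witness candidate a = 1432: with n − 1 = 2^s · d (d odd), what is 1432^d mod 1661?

1451

n − 1 = 1660 = 2^2 · 415, so s = 2 and d = 415.
Repeated squaring mod 1661: 1432^1 ≡ 1432, 1432^2 ≡ 950, 1432^4 ≡ 577, 1432^8 ≡ 729, 1432^16 ≡ 1582, 1432^32 ≡ 1258, 1432^64 ≡ 1292, 1432^128 ≡ 1620, 1432^256 ≡ 20.
415 = 256 + 128 + 16 + 8 + 4 + 2 + 1, so 1432^415 ≡ 20·1620·1582·729·577·950·1432 ≡ 1451 (mod 1661).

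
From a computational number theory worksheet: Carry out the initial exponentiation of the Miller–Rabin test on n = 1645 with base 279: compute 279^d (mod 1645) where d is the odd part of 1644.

n − 1 = 1644 = 2^2 · 411, so s = 2 and d = 411.
279^411 mod 1645 = 839.

839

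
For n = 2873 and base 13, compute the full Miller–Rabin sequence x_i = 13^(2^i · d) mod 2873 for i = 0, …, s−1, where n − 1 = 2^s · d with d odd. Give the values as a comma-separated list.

n − 1 = 2872 = 2^3 · 359, so s = 3 and d = 359.
x_0 = 13^359 mod 2873 = 2197.
x_1 = 2197^2 mod 2873 = 169.
x_2 = 169^2 mod 2873 = 2704.

2197, 169, 2704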